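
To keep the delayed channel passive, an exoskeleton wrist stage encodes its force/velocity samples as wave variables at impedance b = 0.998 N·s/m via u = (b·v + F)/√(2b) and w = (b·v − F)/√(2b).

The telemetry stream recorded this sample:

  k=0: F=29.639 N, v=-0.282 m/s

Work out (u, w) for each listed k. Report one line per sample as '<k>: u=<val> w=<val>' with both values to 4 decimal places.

0: u=20.7797 w=-21.1781

k=0: b·v=0.998×(-0.282)=-0.2814; √(2b)=1.4128; u=(-0.2814+29.639)/1.4128=20.7797, w=(-0.2814−29.639)/1.4128=-21.1781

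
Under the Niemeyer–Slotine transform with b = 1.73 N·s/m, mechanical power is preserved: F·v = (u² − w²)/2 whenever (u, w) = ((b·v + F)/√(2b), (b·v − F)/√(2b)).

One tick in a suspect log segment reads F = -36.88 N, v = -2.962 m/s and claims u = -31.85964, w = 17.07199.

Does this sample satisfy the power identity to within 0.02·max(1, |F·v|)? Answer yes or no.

F·v = (-36.88)×(-2.962) = 109.23856 W.
(u² − w²)/2 = (1015.03666 − 291.45284)/2 = 361.79191 W.
|Δ| = 252.55335;  2% of max(1, |F·v|) = 2.18477.

no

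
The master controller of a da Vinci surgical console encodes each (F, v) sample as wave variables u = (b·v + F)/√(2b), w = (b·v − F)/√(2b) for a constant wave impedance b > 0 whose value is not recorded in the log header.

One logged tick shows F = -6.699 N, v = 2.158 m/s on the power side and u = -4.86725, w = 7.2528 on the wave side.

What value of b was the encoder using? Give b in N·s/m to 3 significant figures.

b = 0.611 N·s/m

u + w = 2.38555;  u + w = √(2b)·v, so √(2b) = 2.38555/2.158 = 1.10544.
b = (√(2b))²/2 = 1.22201/2 = 0.61100.
(Check via u − w = 2F/√(2b): u − w = -12.12005, 2F/√(2b) = -12.12001.)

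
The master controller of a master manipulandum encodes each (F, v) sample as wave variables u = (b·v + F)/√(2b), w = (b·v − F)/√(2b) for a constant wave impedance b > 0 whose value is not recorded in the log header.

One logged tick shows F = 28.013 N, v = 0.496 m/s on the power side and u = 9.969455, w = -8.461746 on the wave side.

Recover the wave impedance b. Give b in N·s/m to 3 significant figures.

u + w = 1.507709;  u + w = √(2b)·v, so √(2b) = 1.507709/0.496 = 3.039736.
b = (√(2b))²/2 = 9.239994/2 = 4.619997.
(Check via u − w = 2F/√(2b): u − w = 18.431201, 2F/√(2b) = 18.431207.)

b = 4.62 N·s/m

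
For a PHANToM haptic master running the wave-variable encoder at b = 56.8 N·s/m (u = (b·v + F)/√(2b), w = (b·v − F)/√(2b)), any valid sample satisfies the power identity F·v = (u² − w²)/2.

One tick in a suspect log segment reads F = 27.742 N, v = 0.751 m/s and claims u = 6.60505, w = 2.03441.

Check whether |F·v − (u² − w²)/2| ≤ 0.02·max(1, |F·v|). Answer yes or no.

no

F·v = 27.742×0.751 = 20.8342 W.
(u² − w²)/2 = (43.6267 − 4.1388)/2 = 19.7439 W.
|Δ| = 1.0903;  2% of max(1, |F·v|) = 0.4167.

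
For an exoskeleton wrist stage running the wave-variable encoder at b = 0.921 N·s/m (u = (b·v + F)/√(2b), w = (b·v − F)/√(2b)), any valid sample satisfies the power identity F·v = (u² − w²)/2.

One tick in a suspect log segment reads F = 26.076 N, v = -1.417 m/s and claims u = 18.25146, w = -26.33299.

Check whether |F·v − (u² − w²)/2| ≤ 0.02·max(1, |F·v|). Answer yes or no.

no

F·v = 26.076×(-1.417) = -36.94969 W.
(u² − w²)/2 = (333.11579 − 693.42636)/2 = -180.15529 W.
|Δ| = 143.20559;  2% of max(1, |F·v|) = 0.73899.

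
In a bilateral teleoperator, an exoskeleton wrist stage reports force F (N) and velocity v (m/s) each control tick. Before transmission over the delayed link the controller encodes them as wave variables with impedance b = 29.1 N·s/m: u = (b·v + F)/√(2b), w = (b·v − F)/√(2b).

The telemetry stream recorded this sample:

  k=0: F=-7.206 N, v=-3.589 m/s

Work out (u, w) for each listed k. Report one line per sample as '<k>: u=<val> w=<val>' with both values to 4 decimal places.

0: u=-14.6346 w=-12.7455

k=0: b·v=29.1×(-3.589)=-104.4399; √(2b)=7.6289; u=(-104.4399+(-7.206))/7.6289=-14.6346, w=(-104.4399−(-7.206))/7.6289=-12.7455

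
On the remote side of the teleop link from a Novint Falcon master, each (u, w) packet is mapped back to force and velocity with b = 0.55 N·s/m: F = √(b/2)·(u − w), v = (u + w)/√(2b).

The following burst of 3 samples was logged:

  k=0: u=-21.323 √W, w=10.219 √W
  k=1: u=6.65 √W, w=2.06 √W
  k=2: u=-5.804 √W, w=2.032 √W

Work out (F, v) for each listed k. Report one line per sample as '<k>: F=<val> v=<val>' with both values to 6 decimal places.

k=0: u−w=-31.542000, u+w=-11.104000; √(b/2)=0.524404, √(2b)=1.048809; F=0.524404×(-31.542)=-16.540764, v=-11.104000/1.048809=-10.587249
k=1: u−w=4.590000, u+w=8.710000; √(b/2)=0.524404, √(2b)=1.048809; F=0.524404×4.59=2.407016, v=8.710000/1.048809=8.304659
k=2: u−w=-7.836000, u+w=-3.772000; √(b/2)=0.524404, √(2b)=1.048809; F=0.524404×(-7.836)=-4.109233, v=-3.772000/1.048809=-3.596461

0: F=-16.540764 v=-10.587249
1: F=2.407016 v=8.304659
2: F=-4.109233 v=-3.596461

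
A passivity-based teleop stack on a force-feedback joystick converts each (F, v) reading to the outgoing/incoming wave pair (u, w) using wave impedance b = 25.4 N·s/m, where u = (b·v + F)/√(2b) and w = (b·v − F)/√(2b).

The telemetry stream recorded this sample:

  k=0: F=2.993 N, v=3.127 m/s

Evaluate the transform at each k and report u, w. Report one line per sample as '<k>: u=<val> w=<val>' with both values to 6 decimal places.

0: u=11.563636 w=10.723780

k=0: b·v=25.4×3.127=79.425800; √(2b)=7.127412; u=(79.425800+2.993)/7.127412=11.563636, w=(79.425800−2.993)/7.127412=10.723780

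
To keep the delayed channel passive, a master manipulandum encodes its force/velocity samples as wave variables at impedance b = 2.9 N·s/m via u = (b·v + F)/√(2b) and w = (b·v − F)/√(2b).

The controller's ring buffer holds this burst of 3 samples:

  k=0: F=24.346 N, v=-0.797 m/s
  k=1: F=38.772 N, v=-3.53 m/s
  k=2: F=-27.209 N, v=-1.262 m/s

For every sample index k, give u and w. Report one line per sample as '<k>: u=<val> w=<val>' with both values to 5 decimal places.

0: u=9.14941 w=-11.06884
1: u=11.84851 w=-20.34988
2: u=-12.81757 w=9.77827

k=0: b·v=2.9×(-0.797)=-2.31130; √(2b)=2.40832; u=(-2.31130+24.346)/2.40832=9.14941, w=(-2.31130−24.346)/2.40832=-11.06884
k=1: b·v=2.9×(-3.53)=-10.23700; √(2b)=2.40832; u=(-10.23700+38.772)/2.40832=11.84851, w=(-10.23700−38.772)/2.40832=-20.34988
k=2: b·v=2.9×(-1.262)=-3.65980; √(2b)=2.40832; u=(-3.65980+(-27.209))/2.40832=-12.81757, w=(-3.65980−(-27.209))/2.40832=9.77827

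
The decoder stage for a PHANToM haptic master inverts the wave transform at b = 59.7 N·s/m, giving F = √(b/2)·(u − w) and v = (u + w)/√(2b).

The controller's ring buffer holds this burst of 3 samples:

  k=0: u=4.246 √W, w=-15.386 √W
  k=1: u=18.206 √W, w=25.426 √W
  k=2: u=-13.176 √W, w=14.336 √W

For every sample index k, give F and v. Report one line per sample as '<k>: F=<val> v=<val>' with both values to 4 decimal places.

0: F=107.2597 v=-1.0195
1: F=-39.4466 v=3.9930
2: F=-150.3122 v=0.1062

k=0: u−w=19.6320, u+w=-11.1400; √(b/2)=5.4635, √(2b)=10.9270; F=5.4635×19.632=107.2597, v=-11.1400/10.9270=-1.0195
k=1: u−w=-7.2200, u+w=43.6320; √(b/2)=5.4635, √(2b)=10.9270; F=5.4635×(-7.22)=-39.4466, v=43.6320/10.9270=3.9930
k=2: u−w=-27.5120, u+w=1.1600; √(b/2)=5.4635, √(2b)=10.9270; F=5.4635×(-27.512)=-150.3122, v=1.1600/10.9270=0.1062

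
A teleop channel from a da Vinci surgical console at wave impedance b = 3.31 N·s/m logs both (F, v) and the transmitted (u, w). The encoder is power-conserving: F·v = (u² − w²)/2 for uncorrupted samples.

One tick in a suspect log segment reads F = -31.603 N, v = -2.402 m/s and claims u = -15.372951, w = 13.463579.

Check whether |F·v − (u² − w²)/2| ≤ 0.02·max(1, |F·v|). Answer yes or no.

no

F·v = (-31.603)×(-2.402) = 75.910406 W.
(u² − w²)/2 = (236.327622 − 181.267959)/2 = 27.529831 W.
|Δ| = 48.380575;  2% of max(1, |F·v|) = 1.518208.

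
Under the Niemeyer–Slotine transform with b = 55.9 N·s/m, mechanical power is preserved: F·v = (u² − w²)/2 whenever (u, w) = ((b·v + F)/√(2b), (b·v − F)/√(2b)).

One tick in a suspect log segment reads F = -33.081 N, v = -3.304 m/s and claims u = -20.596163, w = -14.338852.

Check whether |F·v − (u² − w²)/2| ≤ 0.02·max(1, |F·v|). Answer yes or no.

yes

F·v = (-33.081)×(-3.304) = 109.299624 W.
(u² − w²)/2 = (424.201930 − 205.602677)/2 = 109.299627 W.
|Δ| = 0.000003;  2% of max(1, |F·v|) = 2.185992.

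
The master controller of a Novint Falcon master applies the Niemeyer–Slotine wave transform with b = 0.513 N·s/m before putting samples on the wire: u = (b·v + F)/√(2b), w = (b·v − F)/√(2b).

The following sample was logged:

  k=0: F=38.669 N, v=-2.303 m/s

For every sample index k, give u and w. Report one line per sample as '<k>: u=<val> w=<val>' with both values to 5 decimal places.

0: u=37.00952 w=-39.34227

k=0: b·v=0.513×(-2.303)=-1.18144; √(2b)=1.01292; u=(-1.18144+38.669)/1.01292=37.00952, w=(-1.18144−38.669)/1.01292=-39.34227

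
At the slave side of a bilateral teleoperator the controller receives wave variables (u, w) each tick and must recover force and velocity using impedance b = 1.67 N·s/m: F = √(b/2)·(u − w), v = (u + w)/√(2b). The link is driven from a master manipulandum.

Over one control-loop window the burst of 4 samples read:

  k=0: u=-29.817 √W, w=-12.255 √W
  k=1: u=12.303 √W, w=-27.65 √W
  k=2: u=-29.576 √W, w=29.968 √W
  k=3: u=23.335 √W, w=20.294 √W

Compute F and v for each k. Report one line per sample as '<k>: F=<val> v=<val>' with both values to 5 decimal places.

k=0: u−w=-17.56200, u+w=-42.07200; √(b/2)=0.91378, √(2b)=1.82757; F=0.91378×(-17.562)=-16.04786, v=-42.07200/1.82757=-23.02077
k=1: u−w=39.95300, u+w=-15.34700; √(b/2)=0.91378, √(2b)=1.82757; F=0.91378×39.953=36.50839, v=-15.34700/1.82757=-8.39750
k=2: u−w=-59.54400, u+w=0.39200; √(b/2)=0.91378, √(2b)=1.82757; F=0.91378×(-59.544)=-54.41032, v=0.39200/1.82757=0.21449
k=3: u−w=3.04100, u+w=43.62900; √(b/2)=0.91378, √(2b)=1.82757; F=0.91378×3.041=2.77882, v=43.62900/1.82757=23.87273

0: F=-16.04786 v=-23.02077
1: F=36.50839 v=-8.39750
2: F=-54.41032 v=0.21449
3: F=2.77882 v=23.87273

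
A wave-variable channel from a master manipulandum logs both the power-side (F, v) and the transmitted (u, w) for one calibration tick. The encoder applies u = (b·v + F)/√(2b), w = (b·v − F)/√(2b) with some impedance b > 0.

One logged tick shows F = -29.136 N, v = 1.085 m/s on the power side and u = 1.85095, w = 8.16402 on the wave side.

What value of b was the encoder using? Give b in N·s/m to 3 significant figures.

b = 42.6 N·s/m

u + w = 10.0150;  u + w = √(2b)·v, so √(2b) = 10.0150/1.085 = 9.2304.
b = (√(2b))²/2 = 85.2000/2 = 42.6000.
(Check via u − w = 2F/√(2b): u − w = -6.3131, 2F/√(2b) = -6.3131.)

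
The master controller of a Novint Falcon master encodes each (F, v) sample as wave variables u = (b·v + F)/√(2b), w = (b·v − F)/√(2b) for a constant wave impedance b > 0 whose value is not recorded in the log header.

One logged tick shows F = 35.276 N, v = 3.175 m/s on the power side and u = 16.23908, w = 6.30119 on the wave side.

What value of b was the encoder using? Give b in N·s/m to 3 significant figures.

u + w = 22.54027;  u + w = √(2b)·v, so √(2b) = 22.54027/3.175 = 7.09930.
b = (√(2b))²/2 = 50.40003/2 = 25.20001.
(Check via u − w = 2F/√(2b): u − w = 9.93789, 2F/√(2b) = 9.93788.)

b = 25.2 N·s/m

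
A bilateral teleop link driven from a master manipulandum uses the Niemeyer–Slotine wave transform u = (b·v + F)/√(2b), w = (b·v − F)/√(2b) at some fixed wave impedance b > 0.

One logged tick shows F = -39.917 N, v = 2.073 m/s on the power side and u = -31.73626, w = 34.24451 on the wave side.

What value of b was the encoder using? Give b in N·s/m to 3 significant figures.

b = 0.732 N·s/m

u + w = 2.50825;  u + w = √(2b)·v, so √(2b) = 2.50825/2.073 = 1.20996.
b = (√(2b))²/2 = 1.46401/2 = 0.73200.
(Check via u − w = 2F/√(2b): u − w = -65.98077, 2F/√(2b) = -65.98062.)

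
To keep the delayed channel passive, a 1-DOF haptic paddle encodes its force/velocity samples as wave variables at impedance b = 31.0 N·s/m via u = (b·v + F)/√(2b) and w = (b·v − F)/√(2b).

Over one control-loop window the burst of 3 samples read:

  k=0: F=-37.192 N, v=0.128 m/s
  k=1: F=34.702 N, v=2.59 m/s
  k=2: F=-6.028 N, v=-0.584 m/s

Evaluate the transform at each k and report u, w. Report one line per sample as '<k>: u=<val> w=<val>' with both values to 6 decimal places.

0: u=-4.219452 w=5.227325
1: u=14.603999 w=5.789682
2: u=-3.064767 w=-1.533654

k=0: b·v=31.0×0.128=3.968000; √(2b)=7.874008; u=(3.968000+(-37.192))/7.874008=-4.219452, w=(3.968000−(-37.192))/7.874008=5.227325
k=1: b·v=31.0×2.59=80.290000; √(2b)=7.874008; u=(80.290000+34.702)/7.874008=14.603999, w=(80.290000−34.702)/7.874008=5.789682
k=2: b·v=31.0×(-0.584)=-18.104000; √(2b)=7.874008; u=(-18.104000+(-6.028))/7.874008=-3.064767, w=(-18.104000−(-6.028))/7.874008=-1.533654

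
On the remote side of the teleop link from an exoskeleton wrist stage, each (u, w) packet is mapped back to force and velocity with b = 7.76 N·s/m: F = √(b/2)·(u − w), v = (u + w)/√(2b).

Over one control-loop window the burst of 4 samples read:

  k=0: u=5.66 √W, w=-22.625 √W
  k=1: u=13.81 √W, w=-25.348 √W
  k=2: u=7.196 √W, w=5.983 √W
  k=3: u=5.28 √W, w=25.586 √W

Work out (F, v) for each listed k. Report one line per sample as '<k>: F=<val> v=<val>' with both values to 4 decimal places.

0: F=55.7150 v=-4.3063
1: F=77.1323 v=-2.9288
2: F=2.3893 v=3.3453
3: F=-39.9982 v=7.8349

k=0: u−w=28.2850, u+w=-16.9650; √(b/2)=1.9698, √(2b)=3.9395; F=1.9698×28.285=55.7150, v=-16.9650/3.9395=-4.3063
k=1: u−w=39.1580, u+w=-11.5380; √(b/2)=1.9698, √(2b)=3.9395; F=1.9698×39.158=77.1323, v=-11.5380/3.9395=-2.9288
k=2: u−w=1.2130, u+w=13.1790; √(b/2)=1.9698, √(2b)=3.9395; F=1.9698×1.213=2.3893, v=13.1790/3.9395=3.3453
k=3: u−w=-20.3060, u+w=30.8660; √(b/2)=1.9698, √(2b)=3.9395; F=1.9698×(-20.306)=-39.9982, v=30.8660/3.9395=7.8349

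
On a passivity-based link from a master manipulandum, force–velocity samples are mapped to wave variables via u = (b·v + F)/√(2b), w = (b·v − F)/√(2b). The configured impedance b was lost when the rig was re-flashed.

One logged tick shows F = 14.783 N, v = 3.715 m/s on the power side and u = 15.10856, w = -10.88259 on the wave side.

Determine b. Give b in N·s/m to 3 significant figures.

b = 0.647 N·s/m

u + w = 4.22597;  u + w = √(2b)·v, so √(2b) = 4.22597/3.715 = 1.13754.
b = (√(2b))²/2 = 1.29400/2 = 0.64700.
(Check via u − w = 2F/√(2b): u − w = 25.99115, 2F/√(2b) = 25.99112.)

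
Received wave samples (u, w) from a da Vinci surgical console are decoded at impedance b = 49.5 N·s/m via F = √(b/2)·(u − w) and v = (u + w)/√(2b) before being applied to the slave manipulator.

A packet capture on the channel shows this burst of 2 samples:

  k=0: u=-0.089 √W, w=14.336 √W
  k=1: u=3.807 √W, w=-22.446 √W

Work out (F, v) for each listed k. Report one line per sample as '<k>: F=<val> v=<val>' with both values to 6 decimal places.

k=0: u−w=-14.425000, u+w=14.247000; √(b/2)=4.974937, √(2b)=9.949874; F=4.974937×(-14.425)=-71.763469, v=14.247000/9.949874=1.431877
k=1: u−w=26.253000, u+w=-18.639000; √(b/2)=4.974937, √(2b)=9.949874; F=4.974937×26.253=130.607026, v=-18.639000/9.949874=-1.873290

0: F=-71.763469 v=1.431877
1: F=130.607026 v=-1.873290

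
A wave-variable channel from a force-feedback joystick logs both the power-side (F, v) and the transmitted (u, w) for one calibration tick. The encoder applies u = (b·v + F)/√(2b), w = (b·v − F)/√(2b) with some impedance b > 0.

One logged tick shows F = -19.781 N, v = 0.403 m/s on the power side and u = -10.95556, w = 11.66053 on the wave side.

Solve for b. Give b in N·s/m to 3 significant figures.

b = 1.53 N·s/m

u + w = 0.7050;  u + w = √(2b)·v, so √(2b) = 0.7050/0.403 = 1.7493.
b = (√(2b))²/2 = 3.0601/2 = 1.5300.
(Check via u − w = 2F/√(2b): u − w = -22.6161, 2F/√(2b) = -22.6158.)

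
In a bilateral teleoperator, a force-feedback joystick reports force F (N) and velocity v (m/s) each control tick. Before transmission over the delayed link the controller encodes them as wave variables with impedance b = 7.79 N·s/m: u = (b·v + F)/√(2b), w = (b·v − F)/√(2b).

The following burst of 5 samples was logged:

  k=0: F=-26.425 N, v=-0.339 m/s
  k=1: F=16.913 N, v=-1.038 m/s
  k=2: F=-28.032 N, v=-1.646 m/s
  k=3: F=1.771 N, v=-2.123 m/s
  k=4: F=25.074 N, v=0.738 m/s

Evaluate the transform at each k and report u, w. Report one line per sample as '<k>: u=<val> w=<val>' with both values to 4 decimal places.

k=0: b·v=7.79×(-0.339)=-2.6408; √(2b)=3.9472; u=(-2.6408+(-26.425))/3.9472=-7.3637, w=(-2.6408−(-26.425))/3.9472=6.0257
k=1: b·v=7.79×(-1.038)=-8.0860; √(2b)=3.9472; u=(-8.0860+16.913)/3.9472=2.2363, w=(-8.0860−16.913)/3.9472=-6.3334
k=2: b·v=7.79×(-1.646)=-12.8223; √(2b)=3.9472; u=(-12.8223+(-28.032))/3.9472=-10.3503, w=(-12.8223−(-28.032))/3.9472=3.8533
k=3: b·v=7.79×(-2.123)=-16.5382; √(2b)=3.9472; u=(-16.5382+1.771)/3.9472=-3.7412, w=(-16.5382−1.771)/3.9472=-4.6386
k=4: b·v=7.79×0.738=5.7490; √(2b)=3.9472; u=(5.7490+25.074)/3.9472=7.8089, w=(5.7490−25.074)/3.9472=-4.8959

0: u=-7.3637 w=6.0257
1: u=2.2363 w=-6.3334
2: u=-10.3503 w=3.8533
3: u=-3.7412 w=-4.6386
4: u=7.8089 w=-4.8959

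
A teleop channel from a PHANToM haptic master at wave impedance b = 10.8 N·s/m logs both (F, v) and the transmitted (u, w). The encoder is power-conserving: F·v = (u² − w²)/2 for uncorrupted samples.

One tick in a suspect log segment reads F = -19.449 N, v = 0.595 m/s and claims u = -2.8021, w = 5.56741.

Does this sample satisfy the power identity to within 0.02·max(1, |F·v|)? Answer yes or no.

yes

F·v = (-19.449)×0.595 = -11.5722 W.
(u² − w²)/2 = (7.8518 − 30.9961)/2 = -11.5721 W.
|Δ| = 0.0000;  2% of max(1, |F·v|) = 0.2314.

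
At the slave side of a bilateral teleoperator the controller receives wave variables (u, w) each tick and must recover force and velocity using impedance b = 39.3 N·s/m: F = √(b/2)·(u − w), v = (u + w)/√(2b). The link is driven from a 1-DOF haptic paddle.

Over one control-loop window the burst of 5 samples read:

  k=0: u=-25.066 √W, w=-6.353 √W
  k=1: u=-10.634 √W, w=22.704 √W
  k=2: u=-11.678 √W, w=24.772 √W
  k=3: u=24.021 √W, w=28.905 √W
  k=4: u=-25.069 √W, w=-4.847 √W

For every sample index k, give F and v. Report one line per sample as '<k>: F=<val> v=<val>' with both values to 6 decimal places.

0: F=-82.951586 v=-3.543897
1: F=-147.781755 v=1.361432
2: F=-161.576728 v=1.476934
3: F=-21.649952 v=5.969773
4: F=-89.640730 v=-3.374367

k=0: u−w=-18.713000, u+w=-31.419000; √(b/2)=4.432832, √(2b)=8.865664; F=4.432832×(-18.713)=-82.951586, v=-31.419000/8.865664=-3.543897
k=1: u−w=-33.338000, u+w=12.070000; √(b/2)=4.432832, √(2b)=8.865664; F=4.432832×(-33.338)=-147.781755, v=12.070000/8.865664=1.361432
k=2: u−w=-36.450000, u+w=13.094000; √(b/2)=4.432832, √(2b)=8.865664; F=4.432832×(-36.45)=-161.576728, v=13.094000/8.865664=1.476934
k=3: u−w=-4.884000, u+w=52.926000; √(b/2)=4.432832, √(2b)=8.865664; F=4.432832×(-4.884)=-21.649952, v=52.926000/8.865664=5.969773
k=4: u−w=-20.222000, u+w=-29.916000; √(b/2)=4.432832, √(2b)=8.865664; F=4.432832×(-20.222)=-89.640730, v=-29.916000/8.865664=-3.374367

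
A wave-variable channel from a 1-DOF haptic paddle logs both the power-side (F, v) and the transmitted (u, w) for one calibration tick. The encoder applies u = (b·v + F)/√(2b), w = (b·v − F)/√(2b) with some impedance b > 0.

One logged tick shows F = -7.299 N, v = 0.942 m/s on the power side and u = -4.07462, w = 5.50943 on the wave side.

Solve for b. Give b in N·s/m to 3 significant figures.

u + w = 1.43481;  u + w = √(2b)·v, so √(2b) = 1.43481/0.942 = 1.52315.
b = (√(2b))²/2 = 2.31999/2 = 1.16000.
(Check via u − w = 2F/√(2b): u − w = -9.58405, 2F/√(2b) = -9.58407.)

b = 1.16 N·s/m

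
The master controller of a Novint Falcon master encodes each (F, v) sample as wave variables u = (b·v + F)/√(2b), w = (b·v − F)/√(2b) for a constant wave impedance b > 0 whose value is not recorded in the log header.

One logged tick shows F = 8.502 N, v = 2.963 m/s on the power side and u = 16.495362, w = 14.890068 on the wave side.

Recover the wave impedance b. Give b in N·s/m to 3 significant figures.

u + w = 31.385430;  u + w = √(2b)·v, so √(2b) = 31.385430/2.963 = 10.592450.
b = (√(2b))²/2 = 112.200002/2 = 56.100001.
(Check via u − w = 2F/√(2b): u − w = 1.605294, 2F/√(2b) = 1.605294.)

b = 56.1 N·s/m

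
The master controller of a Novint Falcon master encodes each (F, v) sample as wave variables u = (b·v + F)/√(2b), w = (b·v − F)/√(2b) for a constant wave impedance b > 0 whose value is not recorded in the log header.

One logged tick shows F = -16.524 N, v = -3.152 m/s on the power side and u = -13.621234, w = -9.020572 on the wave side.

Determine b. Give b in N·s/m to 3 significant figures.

b = 25.8 N·s/m

u + w = -22.641806;  u + w = √(2b)·v, so √(2b) = -22.641806/(-3.152) = 7.183314.
b = (√(2b))²/2 = 51.600001/2 = 25.800001.
(Check via u − w = 2F/√(2b): u − w = -4.600662, 2F/√(2b) = -4.600662.)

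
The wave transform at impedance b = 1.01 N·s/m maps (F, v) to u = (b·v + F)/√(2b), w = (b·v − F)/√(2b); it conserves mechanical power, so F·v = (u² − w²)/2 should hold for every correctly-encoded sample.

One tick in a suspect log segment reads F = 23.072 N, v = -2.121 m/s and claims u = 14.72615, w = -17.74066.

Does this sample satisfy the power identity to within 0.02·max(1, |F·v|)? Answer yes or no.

F·v = 23.072×(-2.121) = -48.9357 W.
(u² − w²)/2 = (216.8595 − 314.7310)/2 = -48.9358 W.
|Δ| = 0.0000;  2% of max(1, |F·v|) = 0.9787.

yes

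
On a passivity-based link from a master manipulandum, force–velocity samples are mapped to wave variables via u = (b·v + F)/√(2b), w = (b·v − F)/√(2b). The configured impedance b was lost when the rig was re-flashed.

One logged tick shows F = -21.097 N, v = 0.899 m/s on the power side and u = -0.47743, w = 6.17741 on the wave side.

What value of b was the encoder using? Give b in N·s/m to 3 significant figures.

u + w = 5.69998;  u + w = √(2b)·v, so √(2b) = 5.69998/0.899 = 6.34036.
b = (√(2b))²/2 = 40.20011/2 = 20.10006.
(Check via u − w = 2F/√(2b): u − w = -6.65484, 2F/√(2b) = -6.65483.)

b = 20.1 N·s/m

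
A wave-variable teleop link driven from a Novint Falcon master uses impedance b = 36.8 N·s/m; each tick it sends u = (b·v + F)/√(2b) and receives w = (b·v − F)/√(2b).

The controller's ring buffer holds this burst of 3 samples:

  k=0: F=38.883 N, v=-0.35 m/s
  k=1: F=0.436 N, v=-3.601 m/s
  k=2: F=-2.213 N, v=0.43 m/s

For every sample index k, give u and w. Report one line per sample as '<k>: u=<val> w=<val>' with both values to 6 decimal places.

0: u=3.030990 w=-6.033656
1: u=-15.395748 w=-15.497391
2: u=1.586540 w=2.102449

k=0: b·v=36.8×(-0.35)=-12.880000; √(2b)=8.579044; u=(-12.880000+38.883)/8.579044=3.030990, w=(-12.880000−38.883)/8.579044=-6.033656
k=1: b·v=36.8×(-3.601)=-132.516800; √(2b)=8.579044; u=(-132.516800+0.436)/8.579044=-15.395748, w=(-132.516800−0.436)/8.579044=-15.497391
k=2: b·v=36.8×0.43=15.824000; √(2b)=8.579044; u=(15.824000+(-2.213))/8.579044=1.586540, w=(15.824000−(-2.213))/8.579044=2.102449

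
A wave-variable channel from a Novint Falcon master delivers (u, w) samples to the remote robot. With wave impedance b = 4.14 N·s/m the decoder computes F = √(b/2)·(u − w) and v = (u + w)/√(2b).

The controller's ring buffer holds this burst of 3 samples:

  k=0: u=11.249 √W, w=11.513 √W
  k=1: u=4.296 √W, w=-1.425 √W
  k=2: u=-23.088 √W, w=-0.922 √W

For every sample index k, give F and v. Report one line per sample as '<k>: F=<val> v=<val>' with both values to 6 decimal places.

k=0: u−w=-0.264000, u+w=22.762000; √(b/2)=1.438749, √(2b)=2.877499; F=1.438749×(-0.264)=-0.379830, v=22.762000/2.877499=7.910342
k=1: u−w=5.721000, u+w=2.871000; √(b/2)=1.438749, √(2b)=2.877499; F=1.438749×5.721=8.231086, v=2.871000/2.877499=0.997741
k=2: u−w=-22.166000, u+w=-24.010000; √(b/2)=1.438749, √(2b)=2.877499; F=1.438749×(-22.166)=-31.891320, v=-24.010000/2.877499=-8.344052

0: F=-0.379830 v=7.910342
1: F=8.231086 v=0.997741
2: F=-31.891320 v=-8.344052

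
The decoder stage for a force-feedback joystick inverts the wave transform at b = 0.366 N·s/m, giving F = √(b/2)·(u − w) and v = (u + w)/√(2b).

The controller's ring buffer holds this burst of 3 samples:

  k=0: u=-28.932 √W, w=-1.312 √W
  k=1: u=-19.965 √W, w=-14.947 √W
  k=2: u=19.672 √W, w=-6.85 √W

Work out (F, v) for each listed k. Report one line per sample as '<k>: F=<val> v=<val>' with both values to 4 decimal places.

0: F=-11.8154 v=-35.3495
1: F=-2.1466 v=-40.8055
2: F=11.3457 v=14.9865

k=0: u−w=-27.6200, u+w=-30.2440; √(b/2)=0.4278, √(2b)=0.8556; F=0.4278×(-27.62)=-11.8154, v=-30.2440/0.8556=-35.3495
k=1: u−w=-5.0180, u+w=-34.9120; √(b/2)=0.4278, √(2b)=0.8556; F=0.4278×(-5.018)=-2.1466, v=-34.9120/0.8556=-40.8055
k=2: u−w=26.5220, u+w=12.8220; √(b/2)=0.4278, √(2b)=0.8556; F=0.4278×26.522=11.3457, v=12.8220/0.8556=14.9865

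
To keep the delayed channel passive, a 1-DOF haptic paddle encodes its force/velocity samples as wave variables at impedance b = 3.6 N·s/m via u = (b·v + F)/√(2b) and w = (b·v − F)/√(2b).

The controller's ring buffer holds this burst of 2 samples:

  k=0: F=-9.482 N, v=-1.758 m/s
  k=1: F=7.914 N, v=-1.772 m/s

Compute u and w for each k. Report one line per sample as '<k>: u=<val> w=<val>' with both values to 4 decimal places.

k=0: b·v=3.6×(-1.758)=-6.3288; √(2b)=2.6833; u=(-6.3288+(-9.482))/2.6833=-5.8923, w=(-6.3288−(-9.482))/2.6833=1.1751
k=1: b·v=3.6×(-1.772)=-6.3792; √(2b)=2.6833; u=(-6.3792+7.914)/2.6833=0.5720, w=(-6.3792−7.914)/2.6833=-5.3268

0: u=-5.8923 w=1.1751
1: u=0.5720 w=-5.3268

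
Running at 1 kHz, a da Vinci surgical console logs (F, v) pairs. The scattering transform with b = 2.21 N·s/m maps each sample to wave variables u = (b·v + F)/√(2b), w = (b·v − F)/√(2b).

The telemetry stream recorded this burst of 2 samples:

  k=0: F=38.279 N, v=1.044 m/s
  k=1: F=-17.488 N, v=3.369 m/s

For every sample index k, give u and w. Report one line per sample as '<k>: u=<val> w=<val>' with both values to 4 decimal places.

0: u=19.3049 w=-17.1100
1: u=-4.7767 w=11.8597

k=0: b·v=2.21×1.044=2.3072; √(2b)=2.1024; u=(2.3072+38.279)/2.1024=19.3049, w=(2.3072−38.279)/2.1024=-17.1100
k=1: b·v=2.21×3.369=7.4455; √(2b)=2.1024; u=(7.4455+(-17.488))/2.1024=-4.7767, w=(7.4455−(-17.488))/2.1024=11.8597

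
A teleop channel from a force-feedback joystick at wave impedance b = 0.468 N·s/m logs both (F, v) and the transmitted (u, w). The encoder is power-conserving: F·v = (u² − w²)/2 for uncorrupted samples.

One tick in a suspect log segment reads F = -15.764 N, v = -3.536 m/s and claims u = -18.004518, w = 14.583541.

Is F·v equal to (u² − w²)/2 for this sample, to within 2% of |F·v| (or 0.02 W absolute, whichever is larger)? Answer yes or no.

F·v = (-15.764)×(-3.536) = 55.741504 W.
(u² − w²)/2 = (324.162668 − 212.679668)/2 = 55.741500 W.
|Δ| = 0.000004;  2% of max(1, |F·v|) = 1.114830.

yes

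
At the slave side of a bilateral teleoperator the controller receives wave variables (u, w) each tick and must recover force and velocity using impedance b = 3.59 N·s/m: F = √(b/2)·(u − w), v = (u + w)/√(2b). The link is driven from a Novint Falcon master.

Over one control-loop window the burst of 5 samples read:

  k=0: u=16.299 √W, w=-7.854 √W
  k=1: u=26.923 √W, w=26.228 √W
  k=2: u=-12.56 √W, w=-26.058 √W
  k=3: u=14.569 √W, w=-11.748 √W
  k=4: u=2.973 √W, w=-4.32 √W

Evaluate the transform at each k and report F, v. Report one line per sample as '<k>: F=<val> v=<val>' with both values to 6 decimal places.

k=0: u−w=24.153000, u+w=8.445000; √(b/2)=1.339776, √(2b)=2.679552; F=1.339776×24.153=32.359612, v=8.445000/2.679552=3.151646
k=1: u−w=0.695000, u+w=53.151000; √(b/2)=1.339776, √(2b)=2.679552; F=1.339776×0.695=0.931144, v=53.151000/2.679552=19.835777
k=2: u−w=13.498000, u+w=-38.618000; √(b/2)=1.339776, √(2b)=2.679552; F=1.339776×13.498=18.084298, v=-38.618000/2.679552=-14.412110
k=3: u−w=26.317000, u+w=2.821000; √(b/2)=1.339776, √(2b)=2.679552; F=1.339776×26.317=35.258888, v=2.821000/2.679552=1.052788
k=4: u−w=7.293000, u+w=-1.347000; √(b/2)=1.339776, √(2b)=2.679552; F=1.339776×7.293=9.770987, v=-1.347000/2.679552=-0.502696

0: F=32.359612 v=3.151646
1: F=0.931144 v=19.835777
2: F=18.084298 v=-14.412110
3: F=35.258888 v=1.052788
4: F=9.770987 v=-0.502696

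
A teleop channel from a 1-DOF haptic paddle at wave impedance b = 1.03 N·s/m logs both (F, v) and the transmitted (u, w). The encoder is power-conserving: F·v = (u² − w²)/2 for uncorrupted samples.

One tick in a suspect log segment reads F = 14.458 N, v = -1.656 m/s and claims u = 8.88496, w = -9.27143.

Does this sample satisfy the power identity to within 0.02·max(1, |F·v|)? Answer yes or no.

no

F·v = 14.458×(-1.656) = -23.94245 W.
(u² − w²)/2 = (78.94251 − 85.95941)/2 = -3.50845 W.
|Δ| = 20.43400;  2% of max(1, |F·v|) = 0.47885.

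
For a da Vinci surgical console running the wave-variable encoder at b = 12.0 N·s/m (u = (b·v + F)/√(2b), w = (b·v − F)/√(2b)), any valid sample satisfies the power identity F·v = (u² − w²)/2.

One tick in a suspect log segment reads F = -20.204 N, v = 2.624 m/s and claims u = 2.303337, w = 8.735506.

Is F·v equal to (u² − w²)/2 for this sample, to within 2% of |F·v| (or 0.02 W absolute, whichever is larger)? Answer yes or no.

F·v = (-20.204)×2.624 = -53.015296 W.
(u² − w²)/2 = (5.305361 − 76.309065)/2 = -35.501852 W.
|Δ| = 17.513444;  2% of max(1, |F·v|) = 1.060306.

no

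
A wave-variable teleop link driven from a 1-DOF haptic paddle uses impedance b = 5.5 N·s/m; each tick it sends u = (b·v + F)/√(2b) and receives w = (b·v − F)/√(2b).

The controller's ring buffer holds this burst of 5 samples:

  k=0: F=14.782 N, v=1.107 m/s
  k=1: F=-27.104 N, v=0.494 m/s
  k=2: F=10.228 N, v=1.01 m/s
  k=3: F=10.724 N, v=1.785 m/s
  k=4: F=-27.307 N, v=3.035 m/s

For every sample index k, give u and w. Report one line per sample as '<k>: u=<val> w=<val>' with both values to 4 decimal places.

0: u=6.2927 w=-2.6212
1: u=-7.3530 w=8.9914
2: u=4.7588 w=-1.4090
3: u=6.1935 w=-0.2733
4: u=-3.2004 w=13.2663

k=0: b·v=5.5×1.107=6.0885; √(2b)=3.3166; u=(6.0885+14.782)/3.3166=6.2927, w=(6.0885−14.782)/3.3166=-2.6212
k=1: b·v=5.5×0.494=2.7170; √(2b)=3.3166; u=(2.7170+(-27.104))/3.3166=-7.3530, w=(2.7170−(-27.104))/3.3166=8.9914
k=2: b·v=5.5×1.01=5.5550; √(2b)=3.3166; u=(5.5550+10.228)/3.3166=4.7588, w=(5.5550−10.228)/3.3166=-1.4090
k=3: b·v=5.5×1.785=9.8175; √(2b)=3.3166; u=(9.8175+10.724)/3.3166=6.1935, w=(9.8175−10.724)/3.3166=-0.2733
k=4: b·v=5.5×3.035=16.6925; √(2b)=3.3166; u=(16.6925+(-27.307))/3.3166=-3.2004, w=(16.6925−(-27.307))/3.3166=13.2663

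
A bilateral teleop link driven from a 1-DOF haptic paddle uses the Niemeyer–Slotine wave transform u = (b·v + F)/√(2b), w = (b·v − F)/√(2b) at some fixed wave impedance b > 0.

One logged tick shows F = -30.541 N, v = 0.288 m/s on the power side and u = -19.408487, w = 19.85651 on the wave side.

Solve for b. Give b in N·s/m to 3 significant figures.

u + w = 0.448023;  u + w = √(2b)·v, so √(2b) = 0.448023/0.288 = 1.555635.
b = (√(2b))²/2 = 2.420002/2 = 1.210001.
(Check via u − w = 2F/√(2b): u − w = -39.264997, 2F/√(2b) = -39.264984.)

b = 1.21 N·s/m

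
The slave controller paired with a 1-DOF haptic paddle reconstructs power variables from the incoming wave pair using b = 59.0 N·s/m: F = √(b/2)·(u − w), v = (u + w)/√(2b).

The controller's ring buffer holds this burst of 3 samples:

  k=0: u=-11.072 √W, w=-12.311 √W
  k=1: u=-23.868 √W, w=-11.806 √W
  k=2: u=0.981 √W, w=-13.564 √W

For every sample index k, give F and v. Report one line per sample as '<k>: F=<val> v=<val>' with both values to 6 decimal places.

0: F=6.729493 v=-2.152580
1: F=-65.513429 v=-3.284058
2: F=78.999571 v=-1.158359

k=0: u−w=1.239000, u+w=-23.383000; √(b/2)=5.431390, √(2b)=10.862780; F=5.431390×1.239=6.729493, v=-23.383000/10.862780=-2.152580
k=1: u−w=-12.062000, u+w=-35.674000; √(b/2)=5.431390, √(2b)=10.862780; F=5.431390×(-12.062)=-65.513429, v=-35.674000/10.862780=-3.284058
k=2: u−w=14.545000, u+w=-12.583000; √(b/2)=5.431390, √(2b)=10.862780; F=5.431390×14.545=78.999571, v=-12.583000/10.862780=-1.158359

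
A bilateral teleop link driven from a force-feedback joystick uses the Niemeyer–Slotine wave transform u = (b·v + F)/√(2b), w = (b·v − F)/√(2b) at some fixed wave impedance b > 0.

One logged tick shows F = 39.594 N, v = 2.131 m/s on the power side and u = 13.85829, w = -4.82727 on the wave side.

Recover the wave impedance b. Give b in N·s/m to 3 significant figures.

b = 8.98 N·s/m

u + w = 9.0310;  u + w = √(2b)·v, so √(2b) = 9.0310/2.131 = 4.2379.
b = (√(2b))²/2 = 17.9600/2 = 8.9800.
(Check via u − w = 2F/√(2b): u − w = 18.6856, 2F/√(2b) = 18.6856.)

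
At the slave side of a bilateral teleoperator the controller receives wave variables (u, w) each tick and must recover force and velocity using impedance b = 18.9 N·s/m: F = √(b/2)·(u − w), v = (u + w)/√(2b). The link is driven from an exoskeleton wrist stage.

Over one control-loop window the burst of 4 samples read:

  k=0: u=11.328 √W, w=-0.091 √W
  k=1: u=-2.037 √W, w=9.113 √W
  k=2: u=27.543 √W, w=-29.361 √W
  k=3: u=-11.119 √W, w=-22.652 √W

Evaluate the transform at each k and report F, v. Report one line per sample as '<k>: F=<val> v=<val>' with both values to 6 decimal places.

0: F=35.102979 v=1.827698
1: F=-34.276050 v=1.150911
2: F=174.927746 v=-0.295698
3: F=35.453425 v=-5.492854

k=0: u−w=11.419000, u+w=11.237000; √(b/2)=3.074085, √(2b)=6.148170; F=3.074085×11.419=35.102979, v=11.237000/6.148170=1.827698
k=1: u−w=-11.150000, u+w=7.076000; √(b/2)=3.074085, √(2b)=6.148170; F=3.074085×(-11.15)=-34.276050, v=7.076000/6.148170=1.150911
k=2: u−w=56.904000, u+w=-1.818000; √(b/2)=3.074085, √(2b)=6.148170; F=3.074085×56.904=174.927746, v=-1.818000/6.148170=-0.295698
k=3: u−w=11.533000, u+w=-33.771000; √(b/2)=3.074085, √(2b)=6.148170; F=3.074085×11.533=35.453425, v=-33.771000/6.148170=-5.492854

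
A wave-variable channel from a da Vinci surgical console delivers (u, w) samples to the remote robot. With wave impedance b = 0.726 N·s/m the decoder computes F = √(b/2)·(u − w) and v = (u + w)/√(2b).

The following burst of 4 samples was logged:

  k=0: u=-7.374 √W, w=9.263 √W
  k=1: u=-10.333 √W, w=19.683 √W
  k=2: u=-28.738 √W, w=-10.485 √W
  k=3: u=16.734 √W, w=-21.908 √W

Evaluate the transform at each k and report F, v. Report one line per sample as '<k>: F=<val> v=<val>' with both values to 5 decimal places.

k=0: u−w=-16.63700, u+w=1.88900; √(b/2)=0.60249, √(2b)=1.20499; F=0.60249×(-16.637)=-10.02371, v=1.88900/1.20499=1.56765
k=1: u−w=-30.01600, u+w=9.35000; √(b/2)=0.60249, √(2b)=1.20499; F=0.60249×(-30.016)=-18.08448, v=9.35000/1.20499=7.75940
k=2: u−w=-18.25300, u+w=-39.22300; √(b/2)=0.60249, √(2b)=1.20499; F=0.60249×(-18.253)=-10.99734, v=-39.22300/1.20499=-32.55049
k=3: u−w=38.64200, u+w=-5.17400; √(b/2)=0.60249, √(2b)=1.20499; F=0.60249×38.642=23.28160, v=-5.17400/1.20499=-4.29381

0: F=-10.02371 v=1.56765
1: F=-18.08448 v=7.75940
2: F=-10.99734 v=-32.55049
3: F=23.28160 v=-4.29381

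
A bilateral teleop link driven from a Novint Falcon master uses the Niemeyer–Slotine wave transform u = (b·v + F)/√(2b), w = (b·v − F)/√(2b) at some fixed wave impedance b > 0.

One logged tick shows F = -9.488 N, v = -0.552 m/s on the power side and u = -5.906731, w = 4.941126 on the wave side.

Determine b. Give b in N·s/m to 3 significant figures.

u + w = -0.965605;  u + w = √(2b)·v, so √(2b) = -0.965605/(-0.552) = 1.749284.
b = (√(2b))²/2 = 3.059996/2 = 1.529998.
(Check via u − w = 2F/√(2b): u − w = -10.847857, 2F/√(2b) = -10.847864.)

b = 1.53 N·s/m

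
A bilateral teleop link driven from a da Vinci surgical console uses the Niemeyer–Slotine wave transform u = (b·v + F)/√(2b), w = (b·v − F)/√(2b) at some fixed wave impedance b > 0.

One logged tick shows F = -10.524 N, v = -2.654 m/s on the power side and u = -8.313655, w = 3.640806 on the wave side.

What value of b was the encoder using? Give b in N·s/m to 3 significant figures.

u + w = -4.672849;  u + w = √(2b)·v, so √(2b) = -4.672849/(-2.654) = 1.760682.
b = (√(2b))²/2 = 3.100000/2 = 1.550000.
(Check via u − w = 2F/√(2b): u − w = -11.954461, 2F/√(2b) = -11.954461.)

b = 1.55 N·s/m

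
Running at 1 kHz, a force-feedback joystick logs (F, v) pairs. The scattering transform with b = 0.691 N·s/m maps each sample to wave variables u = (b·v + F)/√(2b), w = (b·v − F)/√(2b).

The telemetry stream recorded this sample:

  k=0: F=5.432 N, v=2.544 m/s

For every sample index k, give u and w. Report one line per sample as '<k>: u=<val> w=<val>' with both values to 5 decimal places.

0: u=6.11602 w=-3.12533

k=0: b·v=0.691×2.544=1.75790; √(2b)=1.17558; u=(1.75790+5.432)/1.17558=6.11602, w=(1.75790−5.432)/1.17558=-3.12533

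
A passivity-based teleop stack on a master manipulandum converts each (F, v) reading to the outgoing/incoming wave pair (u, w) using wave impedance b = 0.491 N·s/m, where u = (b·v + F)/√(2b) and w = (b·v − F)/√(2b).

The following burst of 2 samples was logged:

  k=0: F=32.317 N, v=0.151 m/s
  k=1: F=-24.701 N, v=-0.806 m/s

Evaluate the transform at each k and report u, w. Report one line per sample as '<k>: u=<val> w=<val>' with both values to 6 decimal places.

0: u=32.686657 w=-32.537022
1: u=-25.325712 w=24.526999

k=0: b·v=0.491×0.151=0.074141; √(2b)=0.990959; u=(0.074141+32.317)/0.990959=32.686657, w=(0.074141−32.317)/0.990959=-32.537022
k=1: b·v=0.491×(-0.806)=-0.395746; √(2b)=0.990959; u=(-0.395746+(-24.701))/0.990959=-25.325712, w=(-0.395746−(-24.701))/0.990959=24.526999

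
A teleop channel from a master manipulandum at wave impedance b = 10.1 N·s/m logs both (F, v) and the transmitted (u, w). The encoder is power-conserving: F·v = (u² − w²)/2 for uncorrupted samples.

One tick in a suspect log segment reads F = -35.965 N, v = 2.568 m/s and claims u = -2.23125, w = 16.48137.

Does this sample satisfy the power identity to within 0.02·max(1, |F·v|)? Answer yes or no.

F·v = (-35.965)×2.568 = -92.35812 W.
(u² − w²)/2 = (4.97848 − 271.63556)/2 = -133.32854 W.
|Δ| = 40.97042;  2% of max(1, |F·v|) = 1.84716.

no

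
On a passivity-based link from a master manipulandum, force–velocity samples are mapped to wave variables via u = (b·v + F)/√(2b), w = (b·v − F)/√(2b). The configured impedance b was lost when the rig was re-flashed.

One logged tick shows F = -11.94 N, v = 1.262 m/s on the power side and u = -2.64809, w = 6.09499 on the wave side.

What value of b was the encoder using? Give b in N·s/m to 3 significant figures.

b = 3.73 N·s/m

u + w = 3.44690;  u + w = √(2b)·v, so √(2b) = 3.44690/1.262 = 2.73130.
b = (√(2b))²/2 = 7.46000/2 = 3.73000.
(Check via u − w = 2F/√(2b): u − w = -8.74308, 2F/√(2b) = -8.74309.)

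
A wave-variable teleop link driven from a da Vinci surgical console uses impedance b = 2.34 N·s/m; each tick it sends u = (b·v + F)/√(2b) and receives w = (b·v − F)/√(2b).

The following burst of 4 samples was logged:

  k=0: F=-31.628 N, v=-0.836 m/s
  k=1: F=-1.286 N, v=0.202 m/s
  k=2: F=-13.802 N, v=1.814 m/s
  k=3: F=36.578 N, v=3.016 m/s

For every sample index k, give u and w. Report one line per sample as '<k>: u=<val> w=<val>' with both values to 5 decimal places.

0: u=-15.52432 w=13.71578
1: u=-0.37596 w=0.81295
2: u=-4.41784 w=8.34212
3: u=20.17049 w=-13.64588

k=0: b·v=2.34×(-0.836)=-1.95624; √(2b)=2.16333; u=(-1.95624+(-31.628))/2.16333=-15.52432, w=(-1.95624−(-31.628))/2.16333=13.71578
k=1: b·v=2.34×0.202=0.47268; √(2b)=2.16333; u=(0.47268+(-1.286))/2.16333=-0.37596, w=(0.47268−(-1.286))/2.16333=0.81295
k=2: b·v=2.34×1.814=4.24476; √(2b)=2.16333; u=(4.24476+(-13.802))/2.16333=-4.41784, w=(4.24476−(-13.802))/2.16333=8.34212
k=3: b·v=2.34×3.016=7.05744; √(2b)=2.16333; u=(7.05744+36.578)/2.16333=20.17049, w=(7.05744−36.578)/2.16333=-13.64588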